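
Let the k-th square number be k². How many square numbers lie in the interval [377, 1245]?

16

The n-th square number is n².
Smallest index with value ≥ 377: n = 20 (giving 400).
Largest index with value ≤ 1245: n = 35 (giving 1225).
Indices 20 through 35: 16 terms.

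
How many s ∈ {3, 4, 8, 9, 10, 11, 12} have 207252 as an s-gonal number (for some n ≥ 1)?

1

s = 3: P(3, 643) = 207046 and P(3, 644) = 207690; 207252 is not s-gonal.
s = 4: P(4, 455) = 207025 and P(4, 456) = 207936; 207252 is not s-gonal.
s = 8: P(8, 263) = 206981 and P(8, 264) = 208560; 207252 is not s-gonal.
s = 9: P(9, 243) = 206064 and P(9, 244) = 207766; 207252 is not s-gonal.
s = 10: P(10, 228) = 207252. ✓
s = 11: P(11, 214) = 205333 and P(11, 215) = 207260; 207252 is not s-gonal.
s = 12: P(12, 203) = 205233 and P(12, 204) = 207264; 207252 is not s-gonal.
Hits: s ∈ {10} → 1.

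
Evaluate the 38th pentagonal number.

2147

The 38th pentagonal number is n(3n−1)/2 with n = 38.
38·(3·38 − 1)/2 = 38·113/2 = 2147.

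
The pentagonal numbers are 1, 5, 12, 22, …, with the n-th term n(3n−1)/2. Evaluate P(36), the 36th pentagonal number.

1926

The 36th pentagonal number is n(3n−1)/2 with n = 36.
36·(3·36 − 1)/2 = 36·107/2 = 1926.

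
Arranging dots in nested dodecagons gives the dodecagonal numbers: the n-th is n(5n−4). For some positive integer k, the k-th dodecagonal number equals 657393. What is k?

Set n(5n−4) = 657393, giving 5n² − 4n − 657393 = 0.
The discriminant is 16 + 20·657393 = 13147876, and √13147876 = 3626.
So n = (4 + 3626) / 10 = 3630/10 = 363.

363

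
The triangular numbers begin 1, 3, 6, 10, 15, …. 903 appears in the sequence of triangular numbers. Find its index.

42

Set n(n+1)/2 = 903, giving n² + n − 1806 = 0.
The discriminant is 1 + 8·903 = 7225, and √7225 = 85.
So n = (-1 + 85) / 2 = 84/2 = 42.
Check: 42·43/2 = 903. ✓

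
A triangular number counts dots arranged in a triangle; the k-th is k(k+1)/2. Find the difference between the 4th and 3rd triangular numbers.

Consecutive triangular numbers differ by n: T_{4} − T_{3} = 4.

4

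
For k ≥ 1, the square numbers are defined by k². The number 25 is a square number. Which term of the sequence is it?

We need n² = 25, so n = √25 = 5.
Check: 5² = 25. ✓

5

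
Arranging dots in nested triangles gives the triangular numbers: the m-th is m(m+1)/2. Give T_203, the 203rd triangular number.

20706

The 203rd triangular number is n(n+1)/2 with n = 203.
203·204/2 = 41412/2 = 20706.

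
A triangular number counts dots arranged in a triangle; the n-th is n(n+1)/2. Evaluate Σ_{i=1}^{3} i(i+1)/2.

10

Σ i(i+1)/2 = (Σi² + Σi) / 2 over i = 1..3.
Σi = 6 and Σi² = 14.
(1·14 + 1·6) / 2 = 20/2 = 10.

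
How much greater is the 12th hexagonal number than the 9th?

123

12·(2·12 − 1) = 276 and 9·(2·9 − 1) = 153.
Difference: 276 − 153 = 123.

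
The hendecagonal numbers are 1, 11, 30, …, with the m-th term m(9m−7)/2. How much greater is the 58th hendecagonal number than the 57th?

Consecutive hendecagonal numbers differ by 9n − 8: here 9·58 − 8 = 514.

514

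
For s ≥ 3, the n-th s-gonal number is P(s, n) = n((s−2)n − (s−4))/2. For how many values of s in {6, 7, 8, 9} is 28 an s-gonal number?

1

s = 6: P(6, 4) = 28. ✓
s = 7: P(7, 3) = 18 and P(7, 4) = 34; 28 is not s-gonal.
s = 8: P(8, 3) = 21 and P(8, 4) = 40; 28 is not s-gonal.
s = 9: P(9, 3) = 24 and P(9, 4) = 46; 28 is not s-gonal.
Hits: s ∈ {6} → 1.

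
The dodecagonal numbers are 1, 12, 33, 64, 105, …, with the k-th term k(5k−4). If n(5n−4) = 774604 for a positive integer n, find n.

Set n(5n−4) = 774604, giving 5n² − 4n − 774604 = 0.
The discriminant is 16 + 20·774604 = 15492096, and √15492096 = 3936.
So n = (4 + 3936) / 10 = 3940/10 = 394.
Check: 394·(5·394 − 4) = 774604. ✓

394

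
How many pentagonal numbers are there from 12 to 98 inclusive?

The n-th pentagonal number is n(3n−1)/2.
Smallest index with value ≥ 12: n = 3 (giving 12).
Largest index with value ≤ 98: n = 8 (giving 92).
Indices 3 through 8: 6 terms.

6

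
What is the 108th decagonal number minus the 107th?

857

Consecutive decagonal numbers differ by 8n − 7: here 8·108 − 7 = 857.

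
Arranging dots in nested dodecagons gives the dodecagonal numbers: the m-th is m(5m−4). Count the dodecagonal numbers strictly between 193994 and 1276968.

308

The n-th dodecagonal number is n(5n−4).
Smallest index with value > 193994: n = 198 (giving 195228).
Largest index with value < 1276968: n = 505 (giving 1273105).
Indices 198 through 505: 308 terms.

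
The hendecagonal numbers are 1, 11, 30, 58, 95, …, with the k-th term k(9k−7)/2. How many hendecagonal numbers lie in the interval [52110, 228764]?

118

The n-th hendecagonal number is n(9n−7)/2.
Smallest index with value ≥ 52110: n = 108 (giving 52110).
Largest index with value ≤ 228764: n = 225 (giving 227025).
Indices 108 through 225: 118 terms.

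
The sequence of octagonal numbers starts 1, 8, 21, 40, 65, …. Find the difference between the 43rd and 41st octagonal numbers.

43·(3·43 − 2) = 5461 and 41·(3·41 − 2) = 4961.
Difference: 5461 − 4961 = 500.

500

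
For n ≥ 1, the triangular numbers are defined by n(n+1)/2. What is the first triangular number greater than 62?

Solve n(n+1)/2 > 62 for integer n.
The largest n with value ≤ 62 is 10 (since 55 ≤ 62 < 66), so the first above is n = 11, value 66.

66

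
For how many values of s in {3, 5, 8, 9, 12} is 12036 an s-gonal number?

s = 3: P(3, 154) = 11935 and P(3, 155) = 12090; 12036 is not s-gonal.
s = 5: P(5, 89) = 11837 and P(5, 90) = 12105; 12036 is not s-gonal.
s = 8: P(8, 63) = 11781 and P(8, 64) = 12160; 12036 is not s-gonal.
s = 9: P(9, 59) = 12036. ✓
s = 12: P(12, 49) = 11809 and P(12, 50) = 12300; 12036 is not s-gonal.
Hits: s ∈ {9} → 1.

1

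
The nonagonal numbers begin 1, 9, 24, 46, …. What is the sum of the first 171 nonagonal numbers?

Σ i(7i−5)/2 = (7Σi² − 5Σi) / 2 over i = 1..171.
Σi = 14706 and Σi² = 1681386.
(7·1681386 − 5·14706) / 2 = 11696172/2 = 5848086.

5848086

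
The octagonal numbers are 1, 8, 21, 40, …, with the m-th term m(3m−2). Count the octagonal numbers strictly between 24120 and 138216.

124

The n-th octagonal number is n(3n−2).
Smallest index with value > 24120: n = 91 (giving 24661).
Largest index with value < 138216: n = 214 (giving 136960).
Indices 91 through 214: 124 terms.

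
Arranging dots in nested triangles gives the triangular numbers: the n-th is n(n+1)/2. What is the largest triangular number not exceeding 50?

45

Solve n(n+1)/2 ≤ 50 for integer n.
n = 9 gives 45 ≤ 50, while n = 10 gives 55 > 50; so the answer is 45.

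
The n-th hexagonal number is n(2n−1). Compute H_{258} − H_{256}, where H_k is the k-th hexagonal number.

258·(2·258 − 1) = 132870 and 256·(2·256 − 1) = 130816.
Difference: 132870 − 130816 = 2054.

2054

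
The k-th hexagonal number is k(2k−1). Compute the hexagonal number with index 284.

161028

The 284th hexagonal number is n(2n−1) with n = 284.
284·(2·284 − 1) = 284·567 = 161028.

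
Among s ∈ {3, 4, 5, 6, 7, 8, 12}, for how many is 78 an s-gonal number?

s = 3: P(3, 12) = 78. ✓
s = 4: P(4, 8) = 64 and P(4, 9) = 81; 78 is not s-gonal.
s = 5: P(5, 7) = 70 and P(5, 8) = 92; 78 is not s-gonal.
s = 6: P(6, 6) = 66 and P(6, 7) = 91; 78 is not s-gonal.
s = 7: P(7, 5) = 55 and P(7, 6) = 81; 78 is not s-gonal.
s = 8: P(8, 5) = 65 and P(8, 6) = 96; 78 is not s-gonal.
s = 12: P(12, 4) = 64 and P(12, 5) = 105; 78 is not s-gonal.
Hits: s ∈ {3} → 1.

1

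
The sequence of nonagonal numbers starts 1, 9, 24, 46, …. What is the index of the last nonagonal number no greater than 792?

15

Solve n(7n−5)/2 ≤ 792 for integer n.
n = 15 gives 750 ≤ 792, while n = 16 gives 856 > 792; so the answer is index 15.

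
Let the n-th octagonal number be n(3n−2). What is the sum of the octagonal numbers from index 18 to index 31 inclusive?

Σ i(3i−2) = 3Σi² − 2Σi over i = 18..31.
Σi = 496 − 153 = 343 and Σi² = 10416 − 1785 = 8631.
3·8631 − 2·343 = 25207.

25207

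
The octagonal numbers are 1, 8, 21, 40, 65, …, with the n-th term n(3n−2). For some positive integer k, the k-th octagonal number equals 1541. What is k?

23

Set n(3n−2) = 1541, giving 3n² − 2n − 1541 = 0.
The discriminant is 4 + 12·1541 = 18496, and √18496 = 136.
So n = (2 + 136) / 6 = 138/6 = 23.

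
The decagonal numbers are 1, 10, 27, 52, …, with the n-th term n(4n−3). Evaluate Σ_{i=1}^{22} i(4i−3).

Σ i(4i−3) = 4Σi² − 3Σi over i = 1..22.
Σi = 253 and Σi² = 3795.
4·3795 − 3·253 = 14421.

14421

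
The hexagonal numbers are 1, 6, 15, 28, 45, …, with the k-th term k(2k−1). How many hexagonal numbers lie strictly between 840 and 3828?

23

The n-th hexagonal number is n(2n−1).
Smallest index with value > 840: n = 21 (giving 861).
Largest index with value < 3828: n = 43 (giving 3655).
Indices 21 through 43: 23 terms.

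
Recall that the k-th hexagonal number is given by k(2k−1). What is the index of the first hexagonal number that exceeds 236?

12

Solve n(2n−1) > 236 for integer n.
The largest n with value ≤ 236 is 11 (since 231 ≤ 236 < 276), so the first above is n = 12, value 276.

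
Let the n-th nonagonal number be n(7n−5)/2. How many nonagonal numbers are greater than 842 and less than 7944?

The n-th nonagonal number is n(7n−5)/2.
Smallest index with value > 842: n = 16 (giving 856).
Largest index with value < 7944: n = 47 (giving 7614).
Indices 16 through 47: 32 terms.

32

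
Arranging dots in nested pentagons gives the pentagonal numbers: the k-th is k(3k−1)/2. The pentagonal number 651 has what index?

Set n(3n−1)/2 = 651, giving 3n² − n − 1302 = 0.
The discriminant is 1 + 24·651 = 15625, and √15625 = 125.
So n = (1 + 125) / 6 = 126/6 = 21.
Check: 21·(3·21 − 1)/2 = 651. ✓

21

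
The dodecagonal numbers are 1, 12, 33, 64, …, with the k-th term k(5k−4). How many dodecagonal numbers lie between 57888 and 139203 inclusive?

The n-th dodecagonal number is n(5n−4).
Smallest index with value ≥ 57888: n = 108 (giving 57888).
Largest index with value ≤ 139203: n = 167 (giving 138777).
Indices 108 through 167: 60 terms.

60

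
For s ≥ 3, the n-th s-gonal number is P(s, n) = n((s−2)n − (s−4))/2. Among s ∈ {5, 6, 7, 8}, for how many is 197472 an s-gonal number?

1

s = 5: P(5, 363) = 197472. ✓
s = 6: P(6, 314) = 196878 and P(6, 315) = 198135; 197472 is not s-gonal.
s = 7: P(7, 281) = 196981 and P(7, 282) = 198387; 197472 is not s-gonal.
s = 8: P(8, 256) = 196096 and P(8, 257) = 197633; 197472 is not s-gonal.
Hits: s ∈ {5} → 1.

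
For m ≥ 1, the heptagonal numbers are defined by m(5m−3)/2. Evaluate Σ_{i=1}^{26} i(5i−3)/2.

Σ i(5i−3)/2 = (5Σi² − 3Σi) / 2 over i = 1..26.
Σi = 351 and Σi² = 6201.
(5·6201 − 3·351) / 2 = 29952/2 = 14976.

14976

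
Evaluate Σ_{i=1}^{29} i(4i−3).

32915

Σ i(4i−3) = 4Σi² − 3Σi over i = 1..29.
Σi = 435 and Σi² = 8555.
4·8555 − 3·435 = 32915.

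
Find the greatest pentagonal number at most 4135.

Solve n(3n−1)/2 ≤ 4135 for integer n.
n = 52 gives 4030 ≤ 4135, while n = 53 gives 4187 > 4135; so the answer is 4030.

4030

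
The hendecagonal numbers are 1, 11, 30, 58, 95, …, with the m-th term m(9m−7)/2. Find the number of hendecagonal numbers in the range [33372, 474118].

238

The n-th hendecagonal number is n(9n−7)/2.
Smallest index with value ≥ 33372: n = 87 (giving 33756).
Largest index with value ≤ 474118: n = 324 (giving 471258).
Indices 87 through 324: 238 terms.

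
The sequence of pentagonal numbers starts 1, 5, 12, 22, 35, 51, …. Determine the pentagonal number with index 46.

46·(3·46 − 1)/2 = 46·137/2 = 3151.

3151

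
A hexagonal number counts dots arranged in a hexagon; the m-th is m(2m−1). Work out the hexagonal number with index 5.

45

5·(2·5 − 1) = 5·9 = 45.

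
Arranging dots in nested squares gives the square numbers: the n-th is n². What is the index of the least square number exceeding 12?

4

Solve n² > 12 for integer n.
The largest n with value ≤ 12 is 3 (since 9 ≤ 12 < 16), so the first above is n = 4, value 16.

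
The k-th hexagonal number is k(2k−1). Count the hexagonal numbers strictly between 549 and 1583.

The n-th hexagonal number is n(2n−1).
Smallest index with value > 549: n = 17 (giving 561).
Largest index with value < 1583: n = 28 (giving 1540).
Indices 17 through 28: 12 terms.

12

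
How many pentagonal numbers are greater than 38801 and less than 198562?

The n-th pentagonal number is n(3n−1)/2.
Smallest index with value > 38801: n = 162 (giving 39285).
Largest index with value < 198562: n = 363 (giving 197472).
Indices 162 through 363: 202 terms.

202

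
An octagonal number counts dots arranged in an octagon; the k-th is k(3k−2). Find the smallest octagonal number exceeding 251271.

251720

Solve n(3n−2) > 251271 for integer n.
The largest n with value ≤ 251271 is 289 (since 249985 ≤ 251271 < 251720), so the first above is n = 290, value 251720.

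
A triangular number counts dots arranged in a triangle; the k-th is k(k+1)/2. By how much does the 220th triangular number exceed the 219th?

Consecutive triangular numbers differ by n: T_{220} − T_{219} = 220.

220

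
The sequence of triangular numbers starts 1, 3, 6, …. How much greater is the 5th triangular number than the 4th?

Consecutive triangular numbers differ by n: T_{5} − T_{4} = 5.

5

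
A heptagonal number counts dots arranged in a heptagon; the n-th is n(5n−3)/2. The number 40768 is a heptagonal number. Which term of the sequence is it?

Set n(5n−3)/2 = 40768, giving 5n² − 3n − 81536 = 0.
The discriminant is 9 + 40·40768 = 1630729, and √1630729 = 1277.
So n = (3 + 1277) / 10 = 1280/10 = 128.

128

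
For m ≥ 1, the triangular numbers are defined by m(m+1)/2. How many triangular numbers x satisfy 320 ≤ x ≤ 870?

The n-th triangular number is n(n+1)/2.
Smallest index with value ≥ 320: n = 25 (giving 325).
Largest index with value ≤ 870: n = 41 (giving 861).
Indices 25 through 41: 17 terms.

17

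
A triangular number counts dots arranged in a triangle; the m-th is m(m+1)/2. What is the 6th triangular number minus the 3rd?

15

6·7/2 = 21 and 3·4/2 = 6.
Difference: 21 − 6 = 15.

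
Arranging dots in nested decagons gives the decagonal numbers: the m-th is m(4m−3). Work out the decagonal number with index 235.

The 235th decagonal number is n(4n−3) with n = 235.
235·(4·235 − 3) = 235·937 = 220195.

220195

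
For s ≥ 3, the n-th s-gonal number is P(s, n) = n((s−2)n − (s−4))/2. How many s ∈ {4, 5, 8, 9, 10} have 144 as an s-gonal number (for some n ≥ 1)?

s = 4: P(4, 12) = 144. ✓
s = 5: P(5, 9) = 117 and P(5, 10) = 145; 144 is not s-gonal.
s = 8: P(8, 7) = 133 and P(8, 8) = 176; 144 is not s-gonal.
s = 9: P(9, 6) = 111 and P(9, 7) = 154; 144 is not s-gonal.
s = 10: P(10, 6) = 126 and P(10, 7) = 175; 144 is not s-gonal.
Hits: s ∈ {4} → 1.

1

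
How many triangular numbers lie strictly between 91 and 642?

22

The n-th triangular number is n(n+1)/2.
Smallest index with value > 91: n = 14 (giving 105).
Largest index with value < 642: n = 35 (giving 630).
Indices 14 through 35: 22 terms.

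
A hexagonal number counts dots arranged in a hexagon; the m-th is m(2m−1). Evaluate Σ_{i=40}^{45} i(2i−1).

Σ i(2i−1) = 2Σi² − Σi over i = 40..45.
Σi = 1035 − 780 = 255 and Σi² = 31395 − 20540 = 10855.
2·10855 − 1·255 = 21455.

21455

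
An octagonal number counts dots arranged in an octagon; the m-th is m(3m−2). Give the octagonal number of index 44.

44·(3·44 − 2) = 44·130 = 5720.

5720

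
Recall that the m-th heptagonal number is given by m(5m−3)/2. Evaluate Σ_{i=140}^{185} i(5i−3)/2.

3045775

Σ i(5i−3)/2 = (5Σi² − 3Σi) / 2 over i = 140..185.
Σi = 17205 − 9730 = 7475 and Σi² = 2127685 − 904890 = 1222795.
(5·1222795 − 3·7475) / 2 = 6091550/2 = 3045775.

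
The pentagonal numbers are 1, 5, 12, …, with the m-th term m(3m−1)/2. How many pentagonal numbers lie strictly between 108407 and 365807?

The n-th pentagonal number is n(3n−1)/2.
Smallest index with value > 108407: n = 270 (giving 109215).
Largest index with value < 365807: n = 493 (giving 364327).
Indices 270 through 493: 224 terms.

224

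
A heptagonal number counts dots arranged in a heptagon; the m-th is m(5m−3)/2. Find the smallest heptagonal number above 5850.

Solve n(5n−3)/2 > 5850 for integer n.
The largest n with value ≤ 5850 is 48 (since 5688 ≤ 5850 < 5929), so the first above is n = 49, value 5929.

5929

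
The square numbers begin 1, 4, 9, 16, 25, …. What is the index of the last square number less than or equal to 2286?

47

Solve n² ≤ 2286 for integer n.
n = 47 gives 2209 ≤ 2286, while n = 48 gives 2304 > 2286; so the answer is index 47.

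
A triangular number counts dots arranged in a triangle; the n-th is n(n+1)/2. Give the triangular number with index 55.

1540

The 55th triangular number is n(n+1)/2 with n = 55.
55·56/2 = 3080/2 = 1540.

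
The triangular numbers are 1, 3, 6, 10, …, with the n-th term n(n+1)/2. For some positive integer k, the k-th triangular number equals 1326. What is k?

Set n(n+1)/2 = 1326, giving n² + n − 2652 = 0.
So n = (-1 + 103) / 2 = 102/2 = 51.
Check: 51·52/2 = 1326. ✓

51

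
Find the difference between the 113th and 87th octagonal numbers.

15548

113·(3·113 − 2) = 38081 and 87·(3·87 − 2) = 22533.
Difference: 38081 − 22533 = 15548.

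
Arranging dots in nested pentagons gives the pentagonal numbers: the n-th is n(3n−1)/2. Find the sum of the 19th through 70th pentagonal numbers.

170872

Σ i(3i−1)/2 = (3Σi² − Σi) / 2 over i = 19..70.
Σi = 2485 − 171 = 2314 and Σi² = 116795 − 2109 = 114686.
(3·114686 − 1·2314) / 2 = 341744/2 = 170872.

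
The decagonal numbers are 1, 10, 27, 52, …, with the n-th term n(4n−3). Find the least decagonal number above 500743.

503035

Solve n(4n−3) > 500743 for integer n.
The largest n with value ≤ 500743 is 354 (since 500202 ≤ 500743 < 503035), so the first above is n = 355, value 503035.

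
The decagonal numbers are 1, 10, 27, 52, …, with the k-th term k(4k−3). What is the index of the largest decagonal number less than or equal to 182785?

Solve n(4n−3) ≤ 182785 for integer n.
n = 214 gives 182542 ≤ 182785, while n = 215 gives 184255 > 182785; so the answer is index 214.

214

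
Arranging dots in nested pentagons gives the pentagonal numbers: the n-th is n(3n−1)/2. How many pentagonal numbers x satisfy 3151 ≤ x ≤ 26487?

The n-th pentagonal number is n(3n−1)/2.
Smallest index with value ≥ 3151: n = 46 (giving 3151).
Largest index with value ≤ 26487: n = 133 (giving 26467).
Indices 46 through 133: 88 terms.

88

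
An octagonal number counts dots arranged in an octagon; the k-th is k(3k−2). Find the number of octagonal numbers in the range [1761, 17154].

51

The n-th octagonal number is n(3n−2).
Smallest index with value ≥ 1761: n = 25 (giving 1825).
Largest index with value ≤ 17154: n = 75 (giving 16725).
Indices 25 through 75: 51 terms.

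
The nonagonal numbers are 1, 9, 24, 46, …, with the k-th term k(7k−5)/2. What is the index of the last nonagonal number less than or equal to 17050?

70

Solve n(7n−5)/2 ≤ 17050 for integer n.
n = 70 gives 16975 ≤ 17050, while n = 71 gives 17466 > 17050; so the answer is index 70.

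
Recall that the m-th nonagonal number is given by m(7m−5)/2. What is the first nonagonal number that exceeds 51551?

51789

Solve n(7n−5)/2 > 51551 for integer n.
The largest n with value ≤ 51551 is 121 (since 50941 ≤ 51551 < 51789), so the first above is n = 122, value 51789.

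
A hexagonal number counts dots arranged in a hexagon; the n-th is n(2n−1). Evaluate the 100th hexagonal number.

19900

The 100th hexagonal number is n(2n−1) with n = 100.
100·(2·100 − 1) = 100·199 = 19900.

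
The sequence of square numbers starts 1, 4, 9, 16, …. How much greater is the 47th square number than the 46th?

n² − (n−1)² = 2n − 1, so 47² − 46² = 2·47 − 1 = 93.

93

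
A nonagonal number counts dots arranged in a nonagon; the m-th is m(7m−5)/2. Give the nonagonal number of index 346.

346·(7·346 − 5)/2 = 346·2417/2 = 418141.

418141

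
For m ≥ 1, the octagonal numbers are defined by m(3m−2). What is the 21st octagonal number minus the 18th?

21·(3·21 − 2) = 1281 and 18·(3·18 − 2) = 936.
Difference: 1281 − 936 = 345.

345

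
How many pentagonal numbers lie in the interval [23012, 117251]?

155

The n-th pentagonal number is n(3n−1)/2.
Smallest index with value ≥ 23012: n = 125 (giving 23375).
Largest index with value ≤ 117251: n = 279 (giving 116622).
Indices 125 through 279: 155 terms.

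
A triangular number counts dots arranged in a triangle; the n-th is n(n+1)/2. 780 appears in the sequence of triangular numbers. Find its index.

39

Set n(n+1)/2 = 780, giving n² + n − 1560 = 0.
So n = (-1 + 79) / 2 = 78/2 = 39.
Check: 39·40/2 = 780. ✓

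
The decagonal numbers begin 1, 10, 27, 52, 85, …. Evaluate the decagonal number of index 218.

189442

The 218th decagonal number is n(4n−3) with n = 218.
218·(4·218 − 3) = 218·869 = 189442.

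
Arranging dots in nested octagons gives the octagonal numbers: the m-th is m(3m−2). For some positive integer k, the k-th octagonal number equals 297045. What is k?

315

Set n(3n−2) = 297045, giving 3n² − 2n − 297045 = 0.
The discriminant is 4 + 12·297045 = 3564544, and √3564544 = 1888.
So n = (2 + 1888) / 6 = 1890/6 = 315.
Check: 315·(3·315 − 2) = 297045. ✓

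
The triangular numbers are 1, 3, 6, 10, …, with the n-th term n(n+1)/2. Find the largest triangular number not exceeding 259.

Solve n(n+1)/2 ≤ 259 for integer n.
n = 22 gives 253 ≤ 259, while n = 23 gives 276 > 259; so the answer is 253.

253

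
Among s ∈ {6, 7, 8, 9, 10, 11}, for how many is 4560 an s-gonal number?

s = 6: P(6, 48) = 4560. ✓
s = 7: P(7, 43) = 4558 and P(7, 44) = 4774; 4560 is not s-gonal.
s = 8: P(8, 39) = 4485 and P(8, 40) = 4720; 4560 is not s-gonal.
s = 9: P(9, 36) = 4446 and P(9, 37) = 4699; 4560 is not s-gonal.
s = 10: P(10, 34) = 4522 and P(10, 35) = 4795; 4560 is not s-gonal.
s = 11: P(11, 32) = 4496 and P(11, 33) = 4785; 4560 is not s-gonal.
Hits: s ∈ {6} → 1.

1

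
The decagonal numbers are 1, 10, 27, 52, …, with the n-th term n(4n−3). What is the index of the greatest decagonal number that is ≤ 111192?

167

Solve n(4n−3) ≤ 111192 for integer n.
n = 167 gives 111055 ≤ 111192, while n = 168 gives 112392 > 111192; so the answer is index 167.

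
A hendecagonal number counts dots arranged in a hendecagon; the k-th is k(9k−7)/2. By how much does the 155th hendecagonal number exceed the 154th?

Consecutive hendecagonal numbers differ by 9n − 8: here 9·155 − 8 = 1387.

1387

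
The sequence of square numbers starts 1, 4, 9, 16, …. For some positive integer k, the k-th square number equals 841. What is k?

We need n² = 841, so n = √841 = 29.

29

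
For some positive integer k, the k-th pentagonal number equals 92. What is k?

8

Set n(3n−1)/2 = 92, giving 3n² − n − 184 = 0.
So n = (1 + 47) / 6 = 48/6 = 8.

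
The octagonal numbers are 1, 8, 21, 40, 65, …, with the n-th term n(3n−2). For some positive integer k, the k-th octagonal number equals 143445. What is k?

219

Set n(3n−2) = 143445, giving 3n² − 2n − 143445 = 0.
The discriminant is 4 + 12·143445 = 1721344, and √1721344 = 1312.
So n = (2 + 1312) / 6 = 1314/6 = 219.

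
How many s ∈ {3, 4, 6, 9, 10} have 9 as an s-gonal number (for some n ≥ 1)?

2

s = 3: P(3, 3) = 6 and P(3, 4) = 10; 9 is not s-gonal.
s = 4: P(4, 3) = 9. ✓
s = 6: P(6, 2) = 6 and P(6, 3) = 15; 9 is not s-gonal.
s = 9: P(9, 2) = 9. ✓
s = 10: P(10, 1) = 1 and P(10, 2) = 10; 9 is not s-gonal.
Hits: s ∈ {4, 9} → 2.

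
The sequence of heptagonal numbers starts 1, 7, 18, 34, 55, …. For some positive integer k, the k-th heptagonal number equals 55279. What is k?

149

Set n(5n−3)/2 = 55279, giving 5n² − 3n − 110558 = 0.
The discriminant is 9 + 40·55279 = 2211169, and √2211169 = 1487.
So n = (3 + 1487) / 10 = 1490/10 = 149.
Check: 149·(5·149 − 3)/2 = 55279. ✓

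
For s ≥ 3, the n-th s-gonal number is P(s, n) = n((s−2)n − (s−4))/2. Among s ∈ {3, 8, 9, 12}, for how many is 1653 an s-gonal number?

s = 3: P(3, 57) = 1653. ✓
s = 8: P(8, 23) = 1541 and P(8, 24) = 1680; 1653 is not s-gonal.
s = 9: P(9, 22) = 1639 and P(9, 23) = 1794; 1653 is not s-gonal.
s = 12: P(12, 18) = 1548 and P(12, 19) = 1729; 1653 is not s-gonal.
Hits: s ∈ {3} → 1.

1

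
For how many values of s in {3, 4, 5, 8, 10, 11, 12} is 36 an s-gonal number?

s = 3: P(3, 8) = 36. ✓
s = 4: P(4, 6) = 36. ✓
s = 5: P(5, 5) = 35 and P(5, 6) = 51; 36 is not s-gonal.
s = 8: P(8, 3) = 21 and P(8, 4) = 40; 36 is not s-gonal.
s = 10: P(10, 3) = 27 and P(10, 4) = 52; 36 is not s-gonal.
s = 11: P(11, 3) = 30 and P(11, 4) = 58; 36 is not s-gonal.
s = 12: P(12, 3) = 33 and P(12, 4) = 64; 36 is not s-gonal.
Hits: s ∈ {3, 4} → 2.

2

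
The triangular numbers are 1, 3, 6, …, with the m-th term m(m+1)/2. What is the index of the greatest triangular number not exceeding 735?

37

Solve n(n+1)/2 ≤ 735 for integer n.
n = 37 gives 703 ≤ 735, while n = 38 gives 741 > 735; so the answer is index 37.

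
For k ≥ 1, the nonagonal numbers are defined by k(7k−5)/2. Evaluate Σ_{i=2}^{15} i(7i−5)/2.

Σ i(7i−5)/2 = (7Σi² − 5Σi) / 2 over i = 2..15.
Σi = 120 − 1 = 119 and Σi² = 1240 − 1 = 1239.
(7·1239 − 5·119) / 2 = 8078/2 = 4039.

4039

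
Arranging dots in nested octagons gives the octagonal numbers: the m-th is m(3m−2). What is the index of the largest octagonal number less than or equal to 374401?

353

Solve n(3n−2) ≤ 374401 for integer n.
n = 353 gives 373121 ≤ 374401, while n = 354 gives 375240 > 374401; so the answer is index 353.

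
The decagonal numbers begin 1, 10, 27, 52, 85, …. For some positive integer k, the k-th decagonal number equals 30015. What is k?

87

Set n(4n−3) = 30015, giving 4n² − 3n − 30015 = 0.
So n = (3 + 693) / 8 = 696/8 = 87.
Check: 87·(4·87 − 3) = 30015. ✓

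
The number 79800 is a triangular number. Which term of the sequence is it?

Set n(n+1)/2 = 79800, giving n² + n − 159600 = 0.
So n = (-1 + 799) / 2 = 798/2 = 399.
Check: 399·400/2 = 79800. ✓

399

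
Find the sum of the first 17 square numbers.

1785

Σ_{i=1}^{17} i² = 17·18·35/6 = 1785.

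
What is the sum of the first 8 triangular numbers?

Σ i(i+1)/2 = (Σi² + Σi) / 2 over i = 1..8.
Σi = 36 and Σi² = 204.
(1·204 + 1·36) / 2 = 240/2 = 120.

120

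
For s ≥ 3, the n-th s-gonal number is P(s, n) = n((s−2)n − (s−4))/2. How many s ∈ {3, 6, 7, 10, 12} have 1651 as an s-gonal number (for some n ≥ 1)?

1

s = 3: P(3, 56) = 1596 and P(3, 57) = 1653; 1651 is not s-gonal.
s = 6: P(6, 28) = 1540 and P(6, 29) = 1653; 1651 is not s-gonal.
s = 7: P(7, 26) = 1651. ✓
s = 10: P(10, 20) = 1540 and P(10, 21) = 1701; 1651 is not s-gonal.
s = 12: P(12, 18) = 1548 and P(12, 19) = 1729; 1651 is not s-gonal.
Hits: s ∈ {7} → 1.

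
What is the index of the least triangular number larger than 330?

26

Solve n(n+1)/2 > 330 for integer n.
The largest n with value ≤ 330 is 25 (since 325 ≤ 330 < 351), so the first above is n = 26, value 351.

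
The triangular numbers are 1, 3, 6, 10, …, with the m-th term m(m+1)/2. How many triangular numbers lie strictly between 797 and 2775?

34

The n-th triangular number is n(n+1)/2.
Smallest index with value > 797: n = 40 (giving 820).
Largest index with value < 2775: n = 73 (giving 2701).
Indices 40 through 73: 34 terms.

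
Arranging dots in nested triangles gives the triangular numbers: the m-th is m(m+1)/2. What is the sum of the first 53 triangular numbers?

Σ i(i+1)/2 = (Σi² + Σi) / 2 over i = 1..53.
Σi = 1431 and Σi² = 51039.
(1·51039 + 1·1431) / 2 = 52470/2 = 26235.

26235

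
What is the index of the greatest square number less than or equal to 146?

Solve n² ≤ 146 for integer n.
n = 12 gives 144 ≤ 146, while n = 13 gives 169 > 146; so the answer is index 12.

12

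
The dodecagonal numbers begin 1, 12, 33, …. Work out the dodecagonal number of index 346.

The 346th dodecagonal number is n(5n−4) with n = 346.
346·(5·346 − 4) = 346·1726 = 597196.

597196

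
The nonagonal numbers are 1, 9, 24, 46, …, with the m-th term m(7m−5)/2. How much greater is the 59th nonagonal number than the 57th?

59·(7·59 − 5)/2 = 12036 and 57·(7·57 − 5)/2 = 11229.
Difference: 12036 − 11229 = 807.

807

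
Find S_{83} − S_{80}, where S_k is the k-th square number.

489

83² = 6889 and 80² = 6400.
Difference: 6889 − 6400 = 489.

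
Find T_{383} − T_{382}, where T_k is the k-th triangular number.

Consecutive triangular numbers differ by n: T_{383} − T_{382} = 383.

383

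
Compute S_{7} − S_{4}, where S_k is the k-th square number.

33

7² = 49 and 4² = 16.
Difference: 49 − 16 = 33.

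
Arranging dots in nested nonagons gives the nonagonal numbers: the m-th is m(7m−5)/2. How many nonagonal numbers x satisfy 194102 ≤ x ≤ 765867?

233

The n-th nonagonal number is n(7n−5)/2.
Smallest index with value ≥ 194102: n = 236 (giving 194346).
Largest index with value ≤ 765867: n = 468 (giving 765414).
Indices 236 through 468: 233 terms.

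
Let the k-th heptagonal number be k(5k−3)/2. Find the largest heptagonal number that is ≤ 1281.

1177

Solve n(5n−3)/2 ≤ 1281 for integer n.
n = 22 gives 1177 ≤ 1281, while n = 23 gives 1288 > 1281; so the answer is 1177.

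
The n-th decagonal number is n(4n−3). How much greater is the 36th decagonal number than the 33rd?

819

36·(4·36 − 3) = 5076 and 33·(4·33 − 3) = 4257.
Difference: 5076 − 4257 = 819.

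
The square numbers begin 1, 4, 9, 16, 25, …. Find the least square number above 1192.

1225

Solve n² > 1192 for integer n.
The largest n with value ≤ 1192 is 34 (since 1156 ≤ 1192 < 1225), so the first above is n = 35, value 1225.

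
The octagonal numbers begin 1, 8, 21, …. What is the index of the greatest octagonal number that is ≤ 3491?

Solve n(3n−2) ≤ 3491 for integer n.
n = 34 gives 3400 ≤ 3491, while n = 35 gives 3605 > 3491; so the answer is index 34.

34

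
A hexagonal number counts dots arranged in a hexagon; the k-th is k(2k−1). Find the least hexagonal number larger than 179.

Solve n(2n−1) > 179 for integer n.
The largest n with value ≤ 179 is 9 (since 153 ≤ 179 < 190), so the first above is n = 10, value 190.

190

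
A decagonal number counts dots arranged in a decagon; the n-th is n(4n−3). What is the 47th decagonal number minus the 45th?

47·(4·47 − 3) = 8695 and 45·(4·45 − 3) = 7965.
Difference: 8695 − 7965 = 730.

730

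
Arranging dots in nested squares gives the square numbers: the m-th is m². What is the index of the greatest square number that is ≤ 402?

20

Solve n² ≤ 402 for integer n.
n = 20 gives 400 ≤ 402, while n = 21 gives 441 > 402; so the answer is index 20.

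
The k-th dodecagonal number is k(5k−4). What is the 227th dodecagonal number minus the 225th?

4512

227·(5·227 − 4) = 256737 and 225·(5·225 − 4) = 252225.
Difference: 256737 − 252225 = 4512.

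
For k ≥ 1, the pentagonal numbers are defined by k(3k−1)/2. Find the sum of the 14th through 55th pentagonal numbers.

Σ i(3i−1)/2 = (3Σi² − Σi) / 2 over i = 14..55.
Σi = 1540 − 91 = 1449 and Σi² = 56980 − 819 = 56161.
(3·56161 − 1·1449) / 2 = 167034/2 = 83517.

83517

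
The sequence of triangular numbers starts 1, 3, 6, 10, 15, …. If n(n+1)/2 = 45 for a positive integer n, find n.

9

Set n(n+1)/2 = 45, giving n² + n − 90 = 0.
The discriminant is 1 + 8·45 = 361, and √361 = 19.
So n = (-1 + 19) / 2 = 18/2 = 9.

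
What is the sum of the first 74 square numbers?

137825

Σ_{i=1}^{74} i² = 74·75·149/6 = 137825.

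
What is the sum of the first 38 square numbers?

Σ_{i=1}^{38} i² = 38·39·77/6 = 19019.

19019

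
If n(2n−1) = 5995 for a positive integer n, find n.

55

Set n(2n−1) = 5995, giving 2n² − n − 5995 = 0.
The discriminant is 1 + 8·5995 = 47961, and √47961 = 219.
So n = (1 + 219) / 4 = 220/4 = 55.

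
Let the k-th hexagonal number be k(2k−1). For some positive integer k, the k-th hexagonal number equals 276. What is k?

12

Set n(2n−1) = 276, giving 2n² − n − 276 = 0.
The discriminant is 1 + 8·276 = 2209, and √2209 = 47.
So n = (1 + 47) / 4 = 48/4 = 12.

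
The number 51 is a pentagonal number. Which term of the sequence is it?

6

Set n(3n−1)/2 = 51, giving 3n² − n − 102 = 0.
So n = (1 + 35) / 6 = 36/6 = 6.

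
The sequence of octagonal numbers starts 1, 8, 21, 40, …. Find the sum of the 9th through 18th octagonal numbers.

5445

Σ i(3i−2) = 3Σi² − 2Σi over i = 9..18.
Σi = 171 − 36 = 135 and Σi² = 2109 − 204 = 1905.
3·1905 − 2·135 = 5445.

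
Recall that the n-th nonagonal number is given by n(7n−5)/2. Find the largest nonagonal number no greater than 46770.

46000

Solve n(7n−5)/2 ≤ 46770 for integer n.
n = 115 gives 46000 ≤ 46770, while n = 116 gives 46806 > 46770; so the answer is 46000.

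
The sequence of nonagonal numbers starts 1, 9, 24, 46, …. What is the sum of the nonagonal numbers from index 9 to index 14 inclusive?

2666

Σ i(7i−5)/2 = (7Σi² − 5Σi) / 2 over i = 9..14.
Σi = 105 − 36 = 69 and Σi² = 1015 − 204 = 811.
(7·811 − 5·69) / 2 = 5332/2 = 2666.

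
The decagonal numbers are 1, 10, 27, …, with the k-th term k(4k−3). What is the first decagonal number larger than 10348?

10660

Solve n(4n−3) > 10348 for integer n.
The largest n with value ≤ 10348 is 51 (since 10251 ≤ 10348 < 10660), so the first above is n = 52, value 10660.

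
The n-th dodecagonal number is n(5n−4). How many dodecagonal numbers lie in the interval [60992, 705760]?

266

The n-th dodecagonal number is n(5n−4).
Smallest index with value ≥ 60992: n = 111 (giving 61161).
Largest index with value ≤ 705760: n = 376 (giving 705376).
Indices 111 through 376: 266 terms.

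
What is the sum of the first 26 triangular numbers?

3276

Σ i(i+1)/2 = (Σi² + Σi) / 2 over i = 1..26.
Σi = 351 and Σi² = 6201.
(1·6201 + 1·351) / 2 = 6552/2 = 3276.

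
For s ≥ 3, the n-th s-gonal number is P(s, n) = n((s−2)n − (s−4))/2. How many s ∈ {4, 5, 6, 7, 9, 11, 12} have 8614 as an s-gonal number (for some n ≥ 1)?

s = 4: P(4, 92) = 8464 and P(4, 93) = 8649; 8614 is not s-gonal.
s = 5: P(5, 75) = 8400 and P(5, 76) = 8626; 8614 is not s-gonal.
s = 6: P(6, 65) = 8385 and P(6, 66) = 8646; 8614 is not s-gonal.
s = 7: P(7, 59) = 8614. ✓
s = 9: P(9, 49) = 8281 and P(9, 50) = 8625; 8614 is not s-gonal.
s = 11: P(11, 44) = 8558 and P(11, 45) = 8955; 8614 is not s-gonal.
s = 12: P(12, 41) = 8241 and P(12, 42) = 8652; 8614 is not s-gonal.
Hits: s ∈ {7} → 1.

1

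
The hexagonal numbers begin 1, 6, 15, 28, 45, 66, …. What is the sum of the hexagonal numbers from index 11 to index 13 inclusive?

Σ i(2i−1) = 2Σi² − Σi over i = 11..13.
Σi = 91 − 55 = 36 and Σi² = 819 − 385 = 434.
2·434 − 1·36 = 832.

832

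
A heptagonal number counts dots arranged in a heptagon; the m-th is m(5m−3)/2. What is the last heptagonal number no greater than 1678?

1651

Solve n(5n−3)/2 ≤ 1678 for integer n.
n = 26 gives 1651 ≤ 1678, while n = 27 gives 1782 > 1678; so the answer is 1651.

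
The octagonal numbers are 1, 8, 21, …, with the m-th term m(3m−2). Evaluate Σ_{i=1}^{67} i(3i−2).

Σ i(3i−2) = 3Σi² − 2Σi over i = 1..67.
Σi = 2278 and Σi² = 102510.
3·102510 − 2·2278 = 302974.

302974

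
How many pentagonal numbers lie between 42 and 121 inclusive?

The n-th pentagonal number is n(3n−1)/2.
Smallest index with value ≥ 42: n = 6 (giving 51).
Largest index with value ≤ 121: n = 9 (giving 117).
Indices 6 through 9: 4 terms.

4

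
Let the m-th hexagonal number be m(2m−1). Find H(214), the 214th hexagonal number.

214·(2·214 − 1) = 214·427 = 91378.

91378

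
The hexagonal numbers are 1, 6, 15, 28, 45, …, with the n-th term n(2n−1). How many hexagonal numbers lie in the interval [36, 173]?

The n-th hexagonal number is n(2n−1).
Smallest index with value ≥ 36: n = 5 (giving 45).
Largest index with value ≤ 173: n = 9 (giving 153).
Indices 5 through 9: 5 terms.

5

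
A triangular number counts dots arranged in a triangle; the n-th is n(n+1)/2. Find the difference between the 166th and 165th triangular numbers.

166

Consecutive triangular numbers differ by n: T_{166} − T_{165} = 166.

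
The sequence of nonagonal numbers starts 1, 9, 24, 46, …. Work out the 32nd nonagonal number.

3504

The 32nd nonagonal number is n(7n−5)/2 with n = 32.
32·(7·32 − 5)/2 = 32·219/2 = 3504.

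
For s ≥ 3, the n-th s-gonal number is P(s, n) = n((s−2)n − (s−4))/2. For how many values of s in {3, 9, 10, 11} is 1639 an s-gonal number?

1

s = 3: P(3, 56) = 1596 and P(3, 57) = 1653; 1639 is not s-gonal.
s = 9: P(9, 22) = 1639. ✓
s = 10: P(10, 20) = 1540 and P(10, 21) = 1701; 1639 is not s-gonal.
s = 11: P(11, 19) = 1558 and P(11, 20) = 1730; 1639 is not s-gonal.
Hits: s ∈ {9} → 1.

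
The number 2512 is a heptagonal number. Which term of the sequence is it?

Set n(5n−3)/2 = 2512, giving 5n² − 3n − 5024 = 0.
So n = (3 + 317) / 10 = 320/10 = 32.

32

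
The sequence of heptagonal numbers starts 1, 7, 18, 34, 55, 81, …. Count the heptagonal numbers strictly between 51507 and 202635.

141

The n-th heptagonal number is n(5n−3)/2.
Smallest index with value > 51507: n = 144 (giving 51624).
Largest index with value < 202635: n = 284 (giving 201214).
Indices 144 through 284: 141 terms.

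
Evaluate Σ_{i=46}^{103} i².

Σ_{i=46}^{103} i² = 369564 − 31395 = 338169.

338169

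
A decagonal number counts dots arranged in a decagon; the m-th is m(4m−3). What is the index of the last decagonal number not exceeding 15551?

62

Solve n(4n−3) ≤ 15551 for integer n.
n = 62 gives 15190 ≤ 15551, while n = 63 gives 15687 > 15551; so the answer is index 62.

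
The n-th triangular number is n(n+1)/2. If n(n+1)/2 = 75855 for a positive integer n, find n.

389

Set n(n+1)/2 = 75855, giving n² + n − 151710 = 0.
The discriminant is 1 + 8·75855 = 606841, and √606841 = 779.
So n = (-1 + 779) / 2 = 778/2 = 389.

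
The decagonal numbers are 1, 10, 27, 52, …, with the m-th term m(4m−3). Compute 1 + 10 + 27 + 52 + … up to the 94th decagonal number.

1111785

Σ i(4i−3) = 4Σi² − 3Σi over i = 1..94.
Σi = 4465 and Σi² = 281295.
4·281295 − 3·4465 = 1111785.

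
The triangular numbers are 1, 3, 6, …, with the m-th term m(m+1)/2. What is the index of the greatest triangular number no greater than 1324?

50

Solve n(n+1)/2 ≤ 1324 for integer n.
n = 50 gives 1275 ≤ 1324, while n = 51 gives 1326 > 1324; so the answer is index 50.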